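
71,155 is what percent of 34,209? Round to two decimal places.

71,155 ÷ 34,209 ≈ 208.00%.

208.00%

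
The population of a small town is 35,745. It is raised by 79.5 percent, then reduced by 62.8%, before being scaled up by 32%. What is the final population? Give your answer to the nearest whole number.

31,506

79.5% increase: 35,745 × 1.795 = 64162.275.
Apply the 62.8% decrease: 64162.275 × 0.372 = 23868.3663.
Apply the 32% increase: 23868.3663 × 1.32 = 31506.243516 ≈ 31,506.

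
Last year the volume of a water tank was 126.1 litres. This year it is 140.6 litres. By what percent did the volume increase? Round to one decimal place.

11.5%

Change: 140.6 − 126.1 = 14.5.
Relative to the original: 14.5 ÷ 126.1 ≈ 11.5%.
So the volume increased by 11.5%.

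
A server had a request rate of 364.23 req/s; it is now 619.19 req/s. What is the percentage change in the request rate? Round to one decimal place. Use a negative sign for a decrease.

70.0%

Change: 619.19 − 364.23 = 254.96.
Relative to the original: 254.96 ÷ 364.23 ≈ 70.0%.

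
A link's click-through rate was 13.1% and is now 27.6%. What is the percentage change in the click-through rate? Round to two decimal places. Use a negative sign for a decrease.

110.69%

The change is 27.6 − 13.1 = 14.5 percentage points.
Relative to the original 13.1%, that is 14.5 ÷ 13.1 ≈ 110.69%.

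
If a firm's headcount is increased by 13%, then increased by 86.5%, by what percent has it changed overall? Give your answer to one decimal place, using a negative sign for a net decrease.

A 13% increase multiplies by 1.13.
Then an 86.5% increase: 1.13 × 1.865 = 2.10745.
Overall factor 2.10745, i.e. 110.7%.

110.7%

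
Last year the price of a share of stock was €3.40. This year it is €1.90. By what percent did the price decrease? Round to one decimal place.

Change: €1.90 − €3.40 = -€1.50.
Relative to the original: -€1.50 ÷ €3.40 ≈ -44.1%.
So the price decreased by 44.1%.

44.1%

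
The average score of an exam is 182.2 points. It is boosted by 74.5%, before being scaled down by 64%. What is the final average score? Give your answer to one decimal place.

114.5 points

After the 74.5% increase: 182.2 × 1.745 = 317.939.
After the 64% decrease: 317.939 × 0.36 = 114.45804 ≈ 114.5.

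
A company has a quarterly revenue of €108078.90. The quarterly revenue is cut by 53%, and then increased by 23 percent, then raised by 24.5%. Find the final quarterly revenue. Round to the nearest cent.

€77788.11

53% decrease: €108078.90 × 0.47 = €50797.083.
Apply the 23% increase: €50797.083 × 1.23 = €62480.41209.
After the 24.5% increase: €62480.41209 × 1.245 = €77788.11305205 ≈ €77788.11.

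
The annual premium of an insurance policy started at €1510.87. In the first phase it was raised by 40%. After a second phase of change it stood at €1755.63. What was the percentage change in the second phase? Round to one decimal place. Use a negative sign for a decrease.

-17.0%

After the first phase: €1510.87 × 1.4 = €2115.218.
Second-phase multiplier: €1755.63 ÷ €2115.218 ≈ 0.83.
That is a change of -17.0%.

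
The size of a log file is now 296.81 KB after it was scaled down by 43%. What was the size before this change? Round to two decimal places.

The overall multiplier applied was 0.57.
So the original size was 296.81 ÷ 0.57 ≈ 520.72 KB.

520.72 KB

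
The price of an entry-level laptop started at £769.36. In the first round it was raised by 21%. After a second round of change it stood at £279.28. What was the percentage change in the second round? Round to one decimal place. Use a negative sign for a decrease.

After the first round: £769.36 × 1.21 = £930.9256.
Second-round multiplier: £279.28 ÷ £930.9256 ≈ 0.3.
That is a change of -70.0%.

-70.0%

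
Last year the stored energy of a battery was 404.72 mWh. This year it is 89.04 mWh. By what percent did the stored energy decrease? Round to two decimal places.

Change: 89.04 − 404.72 = -315.68.
Relative to the original: -315.68 ÷ 404.72 ≈ -78.00%.
So the stored energy decreased by 78.00%.

78.00%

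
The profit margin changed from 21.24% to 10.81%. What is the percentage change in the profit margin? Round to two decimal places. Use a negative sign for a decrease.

-49.11%

The change is 10.81 − 21.24 = -10.43 percentage points.
Relative to the original 21.24%, that is -10.43 ÷ 21.24 ≈ -49.11%.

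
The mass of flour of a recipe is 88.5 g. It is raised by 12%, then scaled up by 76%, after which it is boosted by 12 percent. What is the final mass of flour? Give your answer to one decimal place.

After the 12% increase: 88.5 × 1.12 = 99.12.
After the 76% increase: 99.12 × 1.76 = 174.4512.
After the 12% increase: 174.4512 × 1.12 = 195.385344 ≈ 195.4.

195.4 g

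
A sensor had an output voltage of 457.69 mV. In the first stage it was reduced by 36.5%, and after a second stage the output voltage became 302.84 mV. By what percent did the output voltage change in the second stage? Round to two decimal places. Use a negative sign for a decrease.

After the first stage: 457.69 × 0.635 = 290.63315.
Second-stage multiplier: 302.84 ÷ 290.63315 ≈ 1.042001.
That is a change of 4.20%.

4.20%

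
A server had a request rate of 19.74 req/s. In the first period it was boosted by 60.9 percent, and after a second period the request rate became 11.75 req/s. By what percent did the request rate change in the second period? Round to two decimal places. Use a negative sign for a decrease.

-63.01%

After the first period: 19.74 × 1.609 = 31.76166.
Second-period multiplier: 11.75 ÷ 31.76166 ≈ 0.369943.
That is a change of -63.01%.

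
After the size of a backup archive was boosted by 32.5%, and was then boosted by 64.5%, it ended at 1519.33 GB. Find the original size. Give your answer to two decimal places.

697.06 GB

Undoing the 64.5% increase: 1519.33 ÷ 1.645 ≈ 923.604863.
Undoing the 32.5% increase: 923.604863 ÷ 1.325 ≈ 697.06 GB.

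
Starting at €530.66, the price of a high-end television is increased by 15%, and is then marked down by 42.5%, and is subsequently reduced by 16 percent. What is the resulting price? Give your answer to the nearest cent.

€294.76

After the 15% increase: €530.66 × 1.15 = €610.259.
After the 42.5% decrease: €610.259 × 0.575 = €350.898925.
16% decrease: €350.898925 × 0.84 = €294.755097 ≈ €294.76.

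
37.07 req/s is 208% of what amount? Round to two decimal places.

37.07 req/s ÷ 2.08 ≈ 17.82 req/s.

17.82 req/s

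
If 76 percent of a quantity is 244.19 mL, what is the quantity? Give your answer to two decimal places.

321.30 mL

244.19 mL ÷ 0.76 ≈ 321.30 mL.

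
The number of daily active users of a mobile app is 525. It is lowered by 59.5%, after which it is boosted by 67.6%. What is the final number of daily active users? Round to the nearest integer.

59.5% decrease: 525 × 0.405 = 212.625.
Apply the 67.6% increase: 212.625 × 1.676 = 356.3595 ≈ 356.

356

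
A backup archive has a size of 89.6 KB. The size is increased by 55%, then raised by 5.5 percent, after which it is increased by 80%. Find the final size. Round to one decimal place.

263.7 KB

After the 55% increase: 89.6 × 1.55 = 138.88.
Apply the 5.5% increase: 138.88 × 1.055 = 146.5184.
80% increase: 146.5184 × 1.8 = 263.73312 ≈ 263.7.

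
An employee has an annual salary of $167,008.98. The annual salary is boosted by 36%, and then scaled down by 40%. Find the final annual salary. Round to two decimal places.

$136,279.33

36% increase: $167,008.98 × 1.36 = $227132.2128.
After the 40% decrease: $227132.2128 × 0.6 = $136279.32768 ≈ $136,279.33.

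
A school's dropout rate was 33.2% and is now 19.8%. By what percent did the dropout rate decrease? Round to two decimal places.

40.36%

The change is 19.8 − 33.2 = -13.4 percentage points.
Relative to the original 33.2%, that is -13.4 ÷ 33.2 ≈ -40.36%.
So the dropout rate fell by 40.36%.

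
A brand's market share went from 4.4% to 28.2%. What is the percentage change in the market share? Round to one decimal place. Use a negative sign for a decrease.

540.9%

The change is 28.2 − 4.4 = 23.8 percentage points.
Relative to the original 4.4%, that is 23.8 ÷ 4.4 ≈ 540.9%.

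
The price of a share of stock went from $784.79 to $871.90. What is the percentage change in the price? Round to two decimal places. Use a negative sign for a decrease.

11.10%

Change: $871.90 − $784.79 = $87.11.
Relative to the original: $87.11 ÷ $784.79 ≈ 11.10%.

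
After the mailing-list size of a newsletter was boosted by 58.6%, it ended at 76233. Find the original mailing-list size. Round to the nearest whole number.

48066

The overall multiplier applied was 1.586.
So the original mailing-list size was 76233 ÷ 1.586 ≈ 48066.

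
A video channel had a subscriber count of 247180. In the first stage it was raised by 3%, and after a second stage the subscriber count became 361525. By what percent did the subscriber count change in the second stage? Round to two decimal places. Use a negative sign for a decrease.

After the first stage: 247180 × 1.03 = 254595.4.
Second-stage multiplier: 361525 ÷ 254595.4 ≈ 1.419998.
That is a change of 42.00%.

42.00%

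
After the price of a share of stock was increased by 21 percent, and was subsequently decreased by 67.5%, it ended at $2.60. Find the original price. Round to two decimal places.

Undoing the 67.5% decrease: $2.60 ÷ 0.325 = $8.
Undoing the 21% increase: $8 ÷ 1.21 ≈ $6.61.

$6.61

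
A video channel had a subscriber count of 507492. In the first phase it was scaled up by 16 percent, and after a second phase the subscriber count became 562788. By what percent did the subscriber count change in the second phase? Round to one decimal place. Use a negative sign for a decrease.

-4.4%

After the first phase: 507492 × 1.16 = 588690.72.
Second-phase multiplier: 562788 ÷ 588690.72 ≈ 0.956.
That is a change of -4.4%.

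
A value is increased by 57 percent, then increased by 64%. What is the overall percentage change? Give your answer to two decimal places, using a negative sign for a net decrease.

157.48%

A 57% increase multiplies by 1.57.
Then a 64% increase: 1.57 × 1.64 = 2.5748.
Overall factor 2.5748, i.e. 157.48%.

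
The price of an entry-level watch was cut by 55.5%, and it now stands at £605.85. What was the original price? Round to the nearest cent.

£1361.46

The overall multiplier applied was 0.445.
So the original price was £605.85 ÷ 0.445 ≈ £1361.46.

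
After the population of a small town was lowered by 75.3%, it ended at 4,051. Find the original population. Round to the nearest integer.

16,401

The overall multiplier applied was 0.247.
So the original population was 4,051 ÷ 0.247 ≈ 16,401.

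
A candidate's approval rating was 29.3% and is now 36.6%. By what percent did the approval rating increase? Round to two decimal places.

The change is 36.6 − 29.3 = 7.3 percentage points.
Relative to the original 29.3%, that is 7.3 ÷ 29.3 ≈ 24.91%.
So the approval rating rose by 24.91%.

24.91%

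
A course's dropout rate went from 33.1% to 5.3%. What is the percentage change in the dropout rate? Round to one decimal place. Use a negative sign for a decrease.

-84.0%

The change is 5.3 − 33.1 = -27.8 percentage points.
Relative to the original 33.1%, that is -27.8 ÷ 33.1 ≈ -84.0%.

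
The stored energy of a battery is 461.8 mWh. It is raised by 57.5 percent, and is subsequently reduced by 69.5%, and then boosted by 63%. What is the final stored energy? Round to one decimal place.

361.6 mWh

After the 57.5% increase: 461.8 × 1.575 = 727.335.
Apply the 69.5% decrease: 727.335 × 0.305 = 221.837175.
63% increase: 221.837175 × 1.63 = 361.59459525 ≈ 361.6.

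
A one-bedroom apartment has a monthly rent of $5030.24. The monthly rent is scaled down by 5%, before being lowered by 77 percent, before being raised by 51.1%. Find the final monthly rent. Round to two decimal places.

$1660.75

Apply the 5% decrease: $5030.24 × 0.95 = $4778.728.
Apply the 77% decrease: $4778.728 × 0.23 = $1099.10744.
Apply the 51.1% increase: $1099.10744 × 1.511 = $1660.75134184 ≈ $1660.75.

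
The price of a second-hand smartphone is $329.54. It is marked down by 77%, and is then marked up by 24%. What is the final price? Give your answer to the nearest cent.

$93.98

Each change multiplies by a factor: 0.23 × 1.24 = 0.2852.
$329.54 × 0.2852 = $93.984808 ≈ $93.98.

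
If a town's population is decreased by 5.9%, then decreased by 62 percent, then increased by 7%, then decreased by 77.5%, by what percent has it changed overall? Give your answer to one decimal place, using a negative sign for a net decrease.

A 5.9% decrease multiplies by 0.941.
Then a 62% decrease: 0.941 × 0.38 = 0.35758.
Then a 7% increase: 0.35758 × 1.07 = 0.3826106.
Then a 77.5% decrease: 0.3826106 × 0.225 = 0.086087385.
Overall factor 0.086087385, i.e. -91.4%.

-91.4%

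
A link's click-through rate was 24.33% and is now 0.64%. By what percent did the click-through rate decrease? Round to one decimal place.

The change is 0.64 − 24.33 = -23.69 percentage points.
Relative to the original 24.33%, that is -23.69 ÷ 24.33 ≈ -97.4%.
So the click-through rate fell by 97.4%.

97.4%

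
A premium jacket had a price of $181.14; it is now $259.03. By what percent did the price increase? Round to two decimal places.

43.00%

Change: $259.03 − $181.14 = $77.89.
Relative to the original: $77.89 ÷ $181.14 ≈ 43.00%.
So the price increased by 43.00%.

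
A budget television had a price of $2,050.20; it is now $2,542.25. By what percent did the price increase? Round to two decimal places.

Change: $2,542.25 − $2,050.20 = $492.05.
Relative to the original: $492.05 ÷ $2,050.20 ≈ 24.00%.
So the price increased by 24.00%.

24.00%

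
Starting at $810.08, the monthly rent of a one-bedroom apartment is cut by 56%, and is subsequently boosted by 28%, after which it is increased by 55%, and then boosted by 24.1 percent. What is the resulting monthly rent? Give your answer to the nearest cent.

$877.59

After the 56% decrease: $810.08 × 0.44 = $356.4352.
After the 28% increase: $356.4352 × 1.28 = $456.237056.
55% increase: $456.237056 × 1.55 = $707.1674368.
24.1% increase: $707.1674368 × 1.241 = $877.5947890688 ≈ $877.59.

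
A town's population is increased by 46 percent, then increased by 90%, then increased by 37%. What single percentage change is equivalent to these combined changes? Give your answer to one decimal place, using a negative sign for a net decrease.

The combined multiplier is 1.46 × 1.9 × 1.37 = 3.80038.
That corresponds to an increase of 280.0%.

280.0%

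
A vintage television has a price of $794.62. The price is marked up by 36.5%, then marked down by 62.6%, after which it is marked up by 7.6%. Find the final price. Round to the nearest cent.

Each change multiplies by a factor: 1.365 × 0.374 × 1.076 = 0.54930876.
$794.62 × 0.54930876 = $436.4917268712 ≈ $436.49.

$436.49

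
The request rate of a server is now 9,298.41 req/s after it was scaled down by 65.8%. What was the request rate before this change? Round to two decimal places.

27,188.33 req/s

The overall multiplier applied was 0.342.
So the original request rate was 9,298.41 ÷ 0.342 ≈ 27,188.33 req/s.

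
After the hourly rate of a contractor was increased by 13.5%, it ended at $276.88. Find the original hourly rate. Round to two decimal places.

$243.95

The overall multiplier applied was 1.135.
So the original hourly rate was $276.88 ÷ 1.135 ≈ $243.95.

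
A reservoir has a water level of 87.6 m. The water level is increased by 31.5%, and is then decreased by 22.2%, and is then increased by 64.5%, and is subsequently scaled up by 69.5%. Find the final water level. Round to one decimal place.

Each change multiplies by a factor: 1.315 × 0.778 × 1.645 × 1.695 = 2.85260050425.
87.6 × 2.85260050425 = 249.8878041723 ≈ 249.9.

249.9 m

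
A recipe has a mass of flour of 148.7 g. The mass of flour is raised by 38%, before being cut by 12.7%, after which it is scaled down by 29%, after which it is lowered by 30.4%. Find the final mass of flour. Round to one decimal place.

88.5 g

After the 38% increase: 148.7 × 1.38 = 205.206.
Apply the 12.7% decrease: 205.206 × 0.873 = 179.144838.
After the 29% decrease: 179.144838 × 0.71 = 127.19283498.
After the 30.4% decrease: 127.19283498 × 0.696 = 88.52621314608 ≈ 88.5.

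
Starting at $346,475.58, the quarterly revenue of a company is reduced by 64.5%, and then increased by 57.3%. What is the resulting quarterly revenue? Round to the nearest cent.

$193,477.16

Each change multiplies by a factor: 0.355 × 1.573 = 0.558415.
$346,475.58 × 0.558415 = $193477.1610057 ≈ $193,477.16.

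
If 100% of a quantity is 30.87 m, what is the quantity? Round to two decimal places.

30.87 m

30.87 m ÷ 1 = 30.87 m.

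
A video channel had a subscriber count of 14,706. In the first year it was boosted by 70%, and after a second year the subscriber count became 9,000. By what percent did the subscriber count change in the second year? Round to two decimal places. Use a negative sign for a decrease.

After the first year: 14,706 × 1.7 = 25000.2.
Second-year multiplier: 9,000 ÷ 25000.2 ≈ 0.359997.
That is a change of -64.00%.

-64.00%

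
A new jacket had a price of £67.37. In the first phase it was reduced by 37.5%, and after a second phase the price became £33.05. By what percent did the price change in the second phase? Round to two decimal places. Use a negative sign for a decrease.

After the first phase: £67.37 × 0.625 = £42.10625.
Second-phase multiplier: £33.05 ÷ £42.10625 ≈ 0.784919.
That is a change of -21.51%.

-21.51%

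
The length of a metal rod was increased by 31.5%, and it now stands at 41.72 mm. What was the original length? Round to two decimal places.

31.73 mm

The overall multiplier applied was 1.315.
So the original length was 41.72 ÷ 1.315 ≈ 31.73 mm.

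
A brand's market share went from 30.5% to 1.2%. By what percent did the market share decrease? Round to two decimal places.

The change is 1.2 − 30.5 = -29.3 percentage points.
Relative to the original 30.5%, that is -29.3 ÷ 30.5 ≈ -96.07%.
So the market share fell by 96.07%.

96.07%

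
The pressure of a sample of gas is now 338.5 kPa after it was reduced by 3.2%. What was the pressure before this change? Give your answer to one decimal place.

349.7 kPa

The overall multiplier applied was 0.968.
So the original pressure was 338.5 ÷ 0.968 ≈ 349.7 kPa.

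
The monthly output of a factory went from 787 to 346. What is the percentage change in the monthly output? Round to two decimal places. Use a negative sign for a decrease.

-56.04%

Change: 346 − 787 = -441.
Relative to the original: -441 ÷ 787 ≈ -56.04%.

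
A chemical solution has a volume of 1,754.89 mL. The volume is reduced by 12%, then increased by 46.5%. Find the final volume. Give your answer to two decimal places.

Each change multiplies by a factor: 0.88 × 1.465 = 1.2892.
1,754.89 × 1.2892 = 2262.404188 ≈ 2,262.40.

2,262.40 mL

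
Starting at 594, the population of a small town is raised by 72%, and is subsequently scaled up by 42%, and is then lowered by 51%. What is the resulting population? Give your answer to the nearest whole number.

Apply the 72% increase: 594 × 1.72 = 1021.68.
Apply the 42% increase: 1021.68 × 1.42 = 1450.7856.
Apply the 51% decrease: 1450.7856 × 0.49 = 710.884944 ≈ 711.

711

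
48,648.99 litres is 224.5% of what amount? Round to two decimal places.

48,648.99 litres ÷ 2.245 ≈ 21,669.93 litres.

21,669.93 litres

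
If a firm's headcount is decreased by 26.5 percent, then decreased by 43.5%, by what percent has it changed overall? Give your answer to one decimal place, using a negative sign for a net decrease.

-58.5%

A 26.5% decrease multiplies by 0.735.
Then a 43.5% decrease: 0.735 × 0.565 = 0.415275.
Overall factor 0.415275, i.e. -58.5%.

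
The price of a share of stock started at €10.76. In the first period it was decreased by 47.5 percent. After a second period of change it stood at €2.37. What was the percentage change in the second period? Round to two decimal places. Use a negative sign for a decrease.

After the first period: €10.76 × 0.525 = €5.649.
Second-period multiplier: €2.37 ÷ €5.649 ≈ 0.419543.
That is a change of -58.05%.

-58.05%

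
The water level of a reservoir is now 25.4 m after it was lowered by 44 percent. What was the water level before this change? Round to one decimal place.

45.4 m

The overall multiplier applied was 0.56.
So the original water level was 25.4 ÷ 0.56 ≈ 45.4 m.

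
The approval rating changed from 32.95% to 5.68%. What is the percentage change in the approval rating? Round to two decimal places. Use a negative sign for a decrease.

-82.76%

The change is 5.68 − 32.95 = -27.27 percentage points.
Relative to the original 32.95%, that is -27.27 ÷ 32.95 ≈ -82.76%.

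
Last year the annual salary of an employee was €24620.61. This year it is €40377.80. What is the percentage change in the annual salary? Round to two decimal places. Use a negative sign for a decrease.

64.00%

Change: €40377.80 − €24620.61 = €15757.19.
Relative to the original: €15757.19 ÷ €24620.61 ≈ 64.00%.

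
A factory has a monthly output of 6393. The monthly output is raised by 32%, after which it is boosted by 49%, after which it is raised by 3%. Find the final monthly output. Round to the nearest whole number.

Each change multiplies by a factor: 1.32 × 1.49 × 1.03 = 2.025804.
6393 × 2.025804 = 12950.964972 ≈ 12951.

12951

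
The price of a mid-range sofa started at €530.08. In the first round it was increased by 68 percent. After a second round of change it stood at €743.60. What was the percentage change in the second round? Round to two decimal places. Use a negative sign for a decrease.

-16.50%

After the first round: €530.08 × 1.68 = €890.5344.
Second-round multiplier: €743.60 ÷ €890.5344 ≈ 0.835004.
That is a change of -16.50%.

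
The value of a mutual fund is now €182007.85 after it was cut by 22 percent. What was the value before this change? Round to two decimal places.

€233343.40

The overall multiplier applied was 0.78.
So the original value was €182007.85 ÷ 0.78 ≈ €233343.40.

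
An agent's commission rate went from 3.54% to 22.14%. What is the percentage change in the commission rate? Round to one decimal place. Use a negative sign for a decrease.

The change is 22.14 − 3.54 = 18.60 percentage points.
Relative to the original 3.54%, that is 18.60 ÷ 3.54 ≈ 525.4%.

525.4%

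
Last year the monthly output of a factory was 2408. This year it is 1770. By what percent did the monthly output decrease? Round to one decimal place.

26.5%

Change: 1770 − 2408 = -638.
Relative to the original: -638 ÷ 2408 ≈ -26.5%.
So the monthly output decreased by 26.5%.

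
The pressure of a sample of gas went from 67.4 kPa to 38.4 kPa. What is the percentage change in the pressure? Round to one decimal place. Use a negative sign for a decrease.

Change: 38.4 − 67.4 = -29.0.
Relative to the original: -29.0 ÷ 67.4 ≈ -43.0%.

-43.0%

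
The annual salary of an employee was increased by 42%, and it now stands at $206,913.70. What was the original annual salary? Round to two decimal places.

$145,713.87

The overall multiplier applied was 1.42.
So the original annual salary was $206,913.70 ÷ 1.42 ≈ $145,713.87.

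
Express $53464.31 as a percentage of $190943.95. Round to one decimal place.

28.0%

$53464.31 ÷ $190943.95 ≈ 28.0%.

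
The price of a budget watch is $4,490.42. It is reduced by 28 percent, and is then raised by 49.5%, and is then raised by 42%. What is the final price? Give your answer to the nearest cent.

$6,863.55

28% decrease: $4,490.42 × 0.72 = $3233.1024.
Apply the 49.5% increase: $3233.1024 × 1.495 = $4833.488088.
42% increase: $4833.488088 × 1.42 = $6863.55308496 ≈ $6,863.55.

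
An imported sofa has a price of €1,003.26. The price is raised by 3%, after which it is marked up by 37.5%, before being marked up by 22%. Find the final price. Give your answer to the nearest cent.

After the 3% increase: €1,003.26 × 1.03 = €1033.3578.
37.5% increase: €1033.3578 × 1.375 = €1420.866975.
22% increase: €1420.866975 × 1.22 = €1733.4577095 ≈ €1,733.46.

€1,733.46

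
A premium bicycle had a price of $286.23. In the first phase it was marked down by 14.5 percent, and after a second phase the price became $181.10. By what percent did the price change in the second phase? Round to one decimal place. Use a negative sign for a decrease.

After the first phase: $286.23 × 0.855 = $244.72665.
Second-phase multiplier: $181.10 ÷ $244.72665 ≈ 0.74001.
That is a change of -26.0%.

-26.0%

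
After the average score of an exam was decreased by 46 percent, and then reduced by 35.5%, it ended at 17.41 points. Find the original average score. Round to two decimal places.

Undoing the 35.5% decrease: 17.41 ÷ 0.645 ≈ 26.992248.
Undoing the 46% decrease: 26.992248 ÷ 0.54 ≈ 49.99 points.

49.99 points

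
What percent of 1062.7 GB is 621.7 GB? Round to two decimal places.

58.50%

621.7 GB ÷ 1062.7 GB ≈ 58.50%.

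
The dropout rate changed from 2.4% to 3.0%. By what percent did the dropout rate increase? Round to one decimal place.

25.0%

The change is 3.0 − 2.4 = 0.6 percentage points.
Relative to the original 2.4%, that is 0.6 ÷ 2.4 = 25.0%.
So the dropout rate rose by 25.0%.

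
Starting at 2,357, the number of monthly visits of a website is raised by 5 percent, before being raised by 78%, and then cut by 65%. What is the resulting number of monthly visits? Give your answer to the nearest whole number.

5% increase: 2,357 × 1.05 = 2474.85.
Apply the 78% increase: 2474.85 × 1.78 = 4405.233.
After the 65% decrease: 4405.233 × 0.35 = 1541.83155 ≈ 1,542.

1,542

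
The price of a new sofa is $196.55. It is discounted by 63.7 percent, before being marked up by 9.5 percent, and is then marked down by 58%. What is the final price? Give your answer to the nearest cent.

After the 63.7% decrease: $196.55 × 0.363 = $71.34765.
Apply the 9.5% increase: $71.34765 × 1.095 = $78.12567675.
After the 58% decrease: $78.12567675 × 0.42 = $32.812784235 ≈ $32.81.

$32.81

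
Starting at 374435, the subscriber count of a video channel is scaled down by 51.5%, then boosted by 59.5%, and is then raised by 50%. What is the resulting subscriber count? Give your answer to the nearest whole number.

434480

Each change multiplies by a factor: 0.485 × 1.595 × 1.5 = 1.1603625.
374435 × 1.1603625 = 434480.3326875 ≈ 434480.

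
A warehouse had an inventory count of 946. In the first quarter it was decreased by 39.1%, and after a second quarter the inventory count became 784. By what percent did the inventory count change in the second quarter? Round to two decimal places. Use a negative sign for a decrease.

After the first quarter: 946 × 0.609 = 576.114.
Second-quarter multiplier: 784 ÷ 576.114 ≈ 1.360842.
That is a change of 36.08%.

36.08%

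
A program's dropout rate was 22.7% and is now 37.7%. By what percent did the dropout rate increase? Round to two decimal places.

The change is 37.7 − 22.7 = 15.0 percentage points.
Relative to the original 22.7%, that is 15.0 ÷ 22.7 ≈ 66.08%.
So the dropout rate rose by 66.08%.

66.08%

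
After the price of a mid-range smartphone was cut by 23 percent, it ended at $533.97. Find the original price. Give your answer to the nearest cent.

$693.47

The overall multiplier applied was 0.77.
So the original price was $533.97 ÷ 0.77 ≈ $693.47.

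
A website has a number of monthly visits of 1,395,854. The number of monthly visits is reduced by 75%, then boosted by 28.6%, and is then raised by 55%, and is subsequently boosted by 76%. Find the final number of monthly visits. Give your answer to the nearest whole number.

75% decrease: 1,395,854 × 0.25 = 348963.5.
After the 28.6% increase: 348963.5 × 1.286 = 448767.061.
55% increase: 448767.061 × 1.55 = 695588.94455.
76% increase: 695588.94455 × 1.76 = 1224236.542408 ≈ 1,224,237.

1,224,237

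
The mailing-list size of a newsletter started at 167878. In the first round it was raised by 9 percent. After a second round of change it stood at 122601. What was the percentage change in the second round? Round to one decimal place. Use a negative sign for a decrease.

-33.0%

After the first round: 167878 × 1.09 = 182987.02.
Second-round multiplier: 122601 ÷ 182987.02 ≈ 0.67.
That is a change of -33.0%.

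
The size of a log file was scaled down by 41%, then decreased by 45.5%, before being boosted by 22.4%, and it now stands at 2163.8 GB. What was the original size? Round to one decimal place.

The overall multiplier applied was 0.59 × 0.545 × 1.224 = 0.3935772.
So the original size was 2163.8 ÷ 0.3935772 ≈ 5497.8 GB.

5497.8 GB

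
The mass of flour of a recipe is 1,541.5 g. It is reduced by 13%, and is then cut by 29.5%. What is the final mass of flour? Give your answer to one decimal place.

13% decrease: 1,541.5 × 0.87 = 1341.105.
Apply the 29.5% decrease: 1341.105 × 0.705 = 945.479025 ≈ 945.5.

945.5 g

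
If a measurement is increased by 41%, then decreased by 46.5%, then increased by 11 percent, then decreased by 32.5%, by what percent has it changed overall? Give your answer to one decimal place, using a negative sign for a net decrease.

-43.5%

A 41% increase multiplies by 1.41.
Then a 46.5% decrease: 1.41 × 0.535 = 0.75435.
Then an 11% increase: 0.75435 × 1.11 = 0.8373285.
Then a 32.5% decrease: 0.8373285 × 0.675 = 0.5651967375.
Overall factor 0.5651967375, i.e. -43.5%.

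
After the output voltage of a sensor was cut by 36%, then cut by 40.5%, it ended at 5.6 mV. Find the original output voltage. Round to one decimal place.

14.7 mV

The overall multiplier applied was 0.64 × 0.595 = 0.3808.
So the original output voltage was 5.6 ÷ 0.3808 ≈ 14.7 mV.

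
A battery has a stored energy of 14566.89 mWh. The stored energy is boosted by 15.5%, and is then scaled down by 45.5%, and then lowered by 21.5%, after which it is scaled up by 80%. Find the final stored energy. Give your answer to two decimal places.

12956.49 mWh

Each change multiplies by a factor: 1.155 × 0.545 × 0.785 × 1.8 = 0.889448175.
14566.89 × 0.889448175 = 12956.49372592575 ≈ 12956.49.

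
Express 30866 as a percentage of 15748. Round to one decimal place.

196.0%

30866 ÷ 15748 ≈ 196.0%.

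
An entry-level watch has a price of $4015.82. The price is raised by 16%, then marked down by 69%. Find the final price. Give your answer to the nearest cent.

Each change multiplies by a factor: 1.16 × 0.31 = 0.3596.
$4015.82 × 0.3596 = $1444.088872 ≈ $1444.09.

$1444.09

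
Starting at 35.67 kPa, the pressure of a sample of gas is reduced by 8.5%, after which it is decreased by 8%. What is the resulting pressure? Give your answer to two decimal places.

Each change multiplies by a factor: 0.915 × 0.92 = 0.8418.
35.67 × 0.8418 = 30.027006 ≈ 30.03.

30.03 kPa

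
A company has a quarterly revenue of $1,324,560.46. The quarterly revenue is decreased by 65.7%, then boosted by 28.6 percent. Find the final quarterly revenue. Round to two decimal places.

65.7% decrease: $1,324,560.46 × 0.343 = $454324.23778.
Apply the 28.6% increase: $454324.23778 × 1.286 = $584260.96978508 ≈ $584,260.97.

$584,260.97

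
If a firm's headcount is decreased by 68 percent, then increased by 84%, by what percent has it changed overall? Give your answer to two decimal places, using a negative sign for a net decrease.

The combined multiplier is 0.32 × 1.84 = 0.5888.
That corresponds to a decrease of 41.12%.

-41.12%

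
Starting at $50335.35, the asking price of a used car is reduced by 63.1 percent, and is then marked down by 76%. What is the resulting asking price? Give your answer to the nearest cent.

Each change multiplies by a factor: 0.369 × 0.24 = 0.08856.
$50335.35 × 0.08856 = $4457.698596 ≈ $4457.70.

$4457.70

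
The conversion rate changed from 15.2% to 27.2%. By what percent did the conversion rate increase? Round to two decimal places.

The change is 27.2 − 15.2 = 12.0 percentage points.
Relative to the original 15.2%, that is 12.0 ÷ 15.2 ≈ 78.95%.
So the conversion rate rose by 78.95%.

78.95%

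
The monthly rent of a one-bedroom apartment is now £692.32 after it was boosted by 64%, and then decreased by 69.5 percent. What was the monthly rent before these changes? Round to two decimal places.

Undoing the 69.5% decrease: £692.32 ÷ 0.305 ≈ £2269.901639.
Undoing the 64% increase: £2269.901639 ÷ 1.64 ≈ £1384.09.

£1384.09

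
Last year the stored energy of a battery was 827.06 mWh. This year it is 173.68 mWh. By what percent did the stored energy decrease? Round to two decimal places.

Change: 173.68 − 827.06 = -653.38.
Relative to the original: -653.38 ÷ 827.06 ≈ -79.00%.
So the stored energy decreased by 79.00%.

79.00%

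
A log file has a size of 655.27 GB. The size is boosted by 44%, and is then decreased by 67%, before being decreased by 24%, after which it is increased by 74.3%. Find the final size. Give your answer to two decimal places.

44% increase: 655.27 × 1.44 = 943.5888.
After the 67% decrease: 943.5888 × 0.33 = 311.384304.
Apply the 24% decrease: 311.384304 × 0.76 = 236.65207104.
After the 74.3% increase: 236.65207104 × 1.743 = 412.48455982272 ≈ 412.48.

412.48 GB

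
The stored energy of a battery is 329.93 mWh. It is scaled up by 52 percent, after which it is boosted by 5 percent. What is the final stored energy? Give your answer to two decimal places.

526.57 mWh

Apply the 52% increase: 329.93 × 1.52 = 501.4936.
Apply the 5% increase: 501.4936 × 1.05 = 526.56828 ≈ 526.57.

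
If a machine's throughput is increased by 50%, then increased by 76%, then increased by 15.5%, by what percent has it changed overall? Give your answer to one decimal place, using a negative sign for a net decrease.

A 50% increase multiplies by 1.5.
Then a 76% increase: 1.5 × 1.76 = 2.64.
Then a 15.5% increase: 2.64 × 1.155 = 3.0492.
Overall factor 3.0492, i.e. 204.9%.

204.9%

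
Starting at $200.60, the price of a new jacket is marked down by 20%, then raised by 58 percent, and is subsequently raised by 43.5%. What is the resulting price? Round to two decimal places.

$363.86

20% decrease: $200.60 × 0.8 = $160.48.
After the 58% increase: $160.48 × 1.58 = $253.5584.
Apply the 43.5% increase: $253.5584 × 1.435 = $363.856304 ≈ $363.86.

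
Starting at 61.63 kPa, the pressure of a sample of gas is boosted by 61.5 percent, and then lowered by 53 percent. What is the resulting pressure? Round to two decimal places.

46.78 kPa

61.5% increase: 61.63 × 1.615 = 99.53245.
Apply the 53% decrease: 99.53245 × 0.47 = 46.7802515 ≈ 46.78.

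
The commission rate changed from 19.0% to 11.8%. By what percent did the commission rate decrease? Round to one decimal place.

The change is 11.8 − 19.0 = -7.2 percentage points.
Relative to the original 19.0%, that is -7.2 ÷ 19.0 ≈ -37.9%.
So the commission rate fell by 37.9%.

37.9%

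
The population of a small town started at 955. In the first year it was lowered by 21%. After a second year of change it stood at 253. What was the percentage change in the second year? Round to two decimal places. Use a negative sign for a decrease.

After the first year: 955 × 0.79 = 754.45.
Second-year multiplier: 253 ÷ 754.45 ≈ 0.335344.
That is a change of -66.47%.

-66.47%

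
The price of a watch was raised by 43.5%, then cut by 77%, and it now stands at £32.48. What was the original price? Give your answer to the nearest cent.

£98.41

The overall multiplier applied was 1.435 × 0.23 = 0.33005.
So the original price was £32.48 ÷ 0.33005 ≈ £98.41.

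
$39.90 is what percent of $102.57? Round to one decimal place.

38.9%

$39.90 ÷ $102.57 ≈ 38.9%.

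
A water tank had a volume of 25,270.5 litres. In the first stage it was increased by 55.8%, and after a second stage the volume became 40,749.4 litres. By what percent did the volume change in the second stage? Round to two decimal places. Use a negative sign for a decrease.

After the first stage: 25,270.5 × 1.558 = 39371.439.
Second-stage multiplier: 40,749.4 ÷ 39371.439 ≈ 1.034999.
That is a change of 3.50%.

3.50%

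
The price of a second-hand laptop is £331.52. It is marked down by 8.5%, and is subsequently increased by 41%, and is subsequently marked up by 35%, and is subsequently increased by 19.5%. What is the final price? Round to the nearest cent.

After the 8.5% decrease: £331.52 × 0.915 = £303.3408.
Apply the 41% increase: £303.3408 × 1.41 = £427.710528.
After the 35% increase: £427.710528 × 1.35 = £577.4092128.
Apply the 19.5% increase: £577.4092128 × 1.195 = £690.004009296 ≈ £690.00.

£690.00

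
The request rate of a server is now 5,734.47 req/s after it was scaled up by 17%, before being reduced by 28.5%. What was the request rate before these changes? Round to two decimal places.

The overall multiplier applied was 1.17 × 0.715 = 0.83655.
So the original request rate was 5,734.47 ÷ 0.83655 ≈ 6,854.90 req/s.

6,854.90 req/s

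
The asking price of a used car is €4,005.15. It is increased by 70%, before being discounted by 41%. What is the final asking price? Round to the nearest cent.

After the 70% increase: €4,005.15 × 1.7 = €6808.755.
Apply the 41% decrease: €6808.755 × 0.59 = €4017.16545 ≈ €4,017.17.

€4,017.17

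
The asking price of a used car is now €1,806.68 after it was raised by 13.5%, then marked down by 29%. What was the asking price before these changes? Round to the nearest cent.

Undoing the 29% decrease: €1,806.68 ÷ 0.71 ≈ €2544.619718.
Undoing the 13.5% increase: €2544.619718 ÷ 1.135 ≈ €2,241.96.

€2,241.96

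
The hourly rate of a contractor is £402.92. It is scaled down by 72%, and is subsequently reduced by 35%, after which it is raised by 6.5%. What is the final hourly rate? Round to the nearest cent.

£78.10

Each change multiplies by a factor: 0.28 × 0.65 × 1.065 = 0.19383.
£402.92 × 0.19383 = £78.0979836 ≈ £78.10.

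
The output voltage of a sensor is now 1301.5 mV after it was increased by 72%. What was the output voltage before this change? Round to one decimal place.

756.7 mV

The overall multiplier applied was 1.72.
So the original output voltage was 1301.5 ÷ 1.72 ≈ 756.7 mV.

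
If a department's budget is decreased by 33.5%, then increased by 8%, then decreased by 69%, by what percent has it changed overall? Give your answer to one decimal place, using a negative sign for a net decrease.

-77.7%

A 33.5% decrease multiplies by 0.665.
Then an 8% increase: 0.665 × 1.08 = 0.7182.
Then a 69% decrease: 0.7182 × 0.31 = 0.222642.
Overall factor 0.222642, i.e. -77.7%.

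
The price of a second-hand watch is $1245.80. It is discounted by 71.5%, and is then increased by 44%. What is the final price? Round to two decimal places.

Each change multiplies by a factor: 0.285 × 1.44 = 0.4104.
$1245.80 × 0.4104 = $511.27632 ≈ $511.28.

$511.28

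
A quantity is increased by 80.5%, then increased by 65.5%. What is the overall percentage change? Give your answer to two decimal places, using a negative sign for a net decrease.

The combined multiplier is 1.805 × 1.655 = 2.987275.
That corresponds to an increase of 198.73%.

198.73%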